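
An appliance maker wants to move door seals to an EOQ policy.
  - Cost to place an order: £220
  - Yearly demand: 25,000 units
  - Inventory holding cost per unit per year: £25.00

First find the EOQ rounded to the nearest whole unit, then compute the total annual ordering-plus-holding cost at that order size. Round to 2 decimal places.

£16,583.13

2DS/H = 2·25,000·220/25 = 440,000.00
EOQ = √440,000.00 ≈ 663.32 → Q = 663 units
Annual ordering cost = (D/Q)·S = (25,000/663) × 220 = £8,295.63
Annual holding cost  = (Q/2)·H = (663/2) × 25 = £8,287.50
Total = £8,295.63 + £8,287.50 = £16,583.13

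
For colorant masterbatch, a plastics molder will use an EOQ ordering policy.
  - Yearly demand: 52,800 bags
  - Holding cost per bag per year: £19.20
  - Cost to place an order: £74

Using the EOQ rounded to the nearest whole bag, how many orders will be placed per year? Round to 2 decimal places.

2DS/H = 2·52,800·74/19.2 = 407,000.00
EOQ = √407,000.00 ≈ 637.97 → Q = 638
N = D/Q = 52,800/638 ≈ 82.759 orders/yr

82.76 orders per year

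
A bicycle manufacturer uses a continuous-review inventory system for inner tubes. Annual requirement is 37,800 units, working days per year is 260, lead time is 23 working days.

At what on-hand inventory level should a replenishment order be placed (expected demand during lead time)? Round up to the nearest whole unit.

3,344 units

Daily demand d = 37,800 / 260 = 145.385 units/day
Demand during lead time = 145.385 × 23 = 3,343.85
Reorder point = 3,343.85 → round up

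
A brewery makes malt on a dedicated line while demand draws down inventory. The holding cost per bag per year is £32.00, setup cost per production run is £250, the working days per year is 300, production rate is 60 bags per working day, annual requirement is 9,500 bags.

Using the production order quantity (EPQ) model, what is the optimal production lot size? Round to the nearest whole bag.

d = 9,500/300 = 31.6667 bags/day;  effective holding cost H(1 − d/p) = 32·(1 − 31.6667/60) = 15.11111
Q* = √(2DS / H_eff) = √(2·9,500·250 / 15.11111) ≈ 560.66

561 bags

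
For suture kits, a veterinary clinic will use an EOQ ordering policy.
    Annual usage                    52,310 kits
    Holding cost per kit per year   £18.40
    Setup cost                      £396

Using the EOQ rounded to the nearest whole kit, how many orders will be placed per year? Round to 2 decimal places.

34.85 orders per year

EOQ = √(2DS/H) = √(2 × 52,310 × 396 / 18.4)
    = √(2,251,604.35) ≈ 1,500.53 → Q = 1,501
N = D/Q = 52,310/1,501 ≈ 34.850 orders/yr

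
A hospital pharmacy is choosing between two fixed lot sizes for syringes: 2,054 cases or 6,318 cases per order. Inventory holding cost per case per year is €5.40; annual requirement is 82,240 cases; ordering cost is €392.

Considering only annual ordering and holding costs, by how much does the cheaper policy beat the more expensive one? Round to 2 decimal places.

TC(Q) = (D/Q)S + (Q/2)H
TC(2,054) = (82,240/2,054)×392 + (2,054/2)×5.4 = €21,241.07
TC(6,318) = (82,240/6,318)×392 + (6,318/2)×5.4 = €22,161.18
|ΔTC| = |€21,241.07 − €22,161.18| = €920.11

€920.11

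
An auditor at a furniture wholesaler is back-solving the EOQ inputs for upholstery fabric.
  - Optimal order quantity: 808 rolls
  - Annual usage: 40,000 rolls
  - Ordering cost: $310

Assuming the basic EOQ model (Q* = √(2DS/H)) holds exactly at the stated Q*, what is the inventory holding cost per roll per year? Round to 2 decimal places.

From Q* = √(2DS/H) ⇒ Q*² = 2DS/H.
H = 2DS / Q² = 2 × 40,000 × 310 / 808² = 37.9865

$37.99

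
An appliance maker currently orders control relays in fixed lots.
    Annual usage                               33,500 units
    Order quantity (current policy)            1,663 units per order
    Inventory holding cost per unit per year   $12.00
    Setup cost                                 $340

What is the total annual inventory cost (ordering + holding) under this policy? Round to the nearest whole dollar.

Orders/yr = 33,500/1,663 = 20.144; ordering cost = 20.144 × $340 = $6,849.07
Average inventory = 1,663/2 = 831.5; holding cost = 831.5 × $12 = $9,978.00
Total = $6,849.07 + $9,978.00 = $16,827.07

$16,827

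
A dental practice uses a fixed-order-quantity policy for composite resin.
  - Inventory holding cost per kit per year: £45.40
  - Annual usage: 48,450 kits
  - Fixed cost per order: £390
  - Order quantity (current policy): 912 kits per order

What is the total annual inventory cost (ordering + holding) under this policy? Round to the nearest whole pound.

£41,421

Orders/yr = 48,450/912 = 53.125; ordering cost = 53.125 × £390 = £20,718.75
Average inventory = 912/2 = 456; holding cost = 456 × £45.4 = £20,702.40
Total = £20,718.75 + £20,702.40 = £41,421.15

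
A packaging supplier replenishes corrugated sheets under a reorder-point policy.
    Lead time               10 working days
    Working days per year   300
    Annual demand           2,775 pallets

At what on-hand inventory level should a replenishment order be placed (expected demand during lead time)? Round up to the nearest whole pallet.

Daily demand d = 2,775 / 300 = 9.250 pallets/day
Demand during lead time = 9.250 × 10 = 92.50
Reorder point = 92.50 → round up

93 pallets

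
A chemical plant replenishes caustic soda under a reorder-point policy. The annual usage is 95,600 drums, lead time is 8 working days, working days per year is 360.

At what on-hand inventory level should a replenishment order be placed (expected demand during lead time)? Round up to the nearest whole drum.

Daily demand d = 95,600 / 360 = 265.556 drums/day
Demand during lead time = 265.556 × 8 = 2,124.44
Reorder point = 2,124.44 → round up

2,125 drums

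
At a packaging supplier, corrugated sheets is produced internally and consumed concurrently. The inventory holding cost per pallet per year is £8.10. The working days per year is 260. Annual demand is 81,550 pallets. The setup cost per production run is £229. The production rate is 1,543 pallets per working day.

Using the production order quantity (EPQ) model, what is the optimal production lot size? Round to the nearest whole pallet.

d = 81,550/260 = 313.6538 pallets/day;  effective holding cost H(1 − d/p) = 8.1·(1 − 313.6538/1543) = 6.45347
Q* = √(2DS / H_eff) = √(2·81,550·229 / 6.45347) ≈ 2,405.74

2,406 pallets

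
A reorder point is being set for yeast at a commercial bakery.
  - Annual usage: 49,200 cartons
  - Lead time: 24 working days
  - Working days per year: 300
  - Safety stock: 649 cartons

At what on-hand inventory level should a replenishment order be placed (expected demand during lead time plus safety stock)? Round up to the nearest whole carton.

Daily demand d = 49,200 / 300 = 164.000 cartons/day
Demand during lead time = 164.000 × 24 = 3,936.00
Reorder point = 3,936.00 + 649 = 4,585.00 → round up

4,585 cartons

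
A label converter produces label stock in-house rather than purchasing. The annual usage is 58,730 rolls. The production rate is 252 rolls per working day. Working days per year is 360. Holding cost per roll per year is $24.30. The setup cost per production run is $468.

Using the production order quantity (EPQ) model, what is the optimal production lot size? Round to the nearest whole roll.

d = 58,730/360 = 163.1389 rolls/day;  effective holding cost H(1 − d/p) = 24.3·(1 − 163.1389/252) = 8.56875
Q* = √(2DS / H_eff) = √(2·58,730·468 / 8.56875) ≈ 2,532.85

2,533 rolls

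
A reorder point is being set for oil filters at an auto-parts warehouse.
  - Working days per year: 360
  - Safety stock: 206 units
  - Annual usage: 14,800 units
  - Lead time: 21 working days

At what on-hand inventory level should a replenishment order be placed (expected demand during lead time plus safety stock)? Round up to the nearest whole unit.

Daily demand d = 14,800 / 360 = 41.111 units/day
Demand during lead time = 41.111 × 21 = 863.33
Reorder point = 863.33 + 206 = 1,069.33 → round up

1,070 units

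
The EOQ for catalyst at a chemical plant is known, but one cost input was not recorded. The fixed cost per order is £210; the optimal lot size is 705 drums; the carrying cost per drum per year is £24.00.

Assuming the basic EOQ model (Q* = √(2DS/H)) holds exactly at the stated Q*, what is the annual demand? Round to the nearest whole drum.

Since Q* = (2DS/H)^½, squaring gives Q*²·H = 2DS.
D = Q²H / (2S) = 705² × 24 / (2 × 210) = 28,401.43

28,401 drums per year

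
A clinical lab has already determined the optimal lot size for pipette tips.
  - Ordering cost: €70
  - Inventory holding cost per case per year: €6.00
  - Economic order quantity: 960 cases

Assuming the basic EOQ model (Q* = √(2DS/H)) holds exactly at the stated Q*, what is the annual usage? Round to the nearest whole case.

39,497 cases per year

From Q* = √(2DS/H) ⇒ Q*² = 2DS/H.
D = Q²H / (2S) = 960² × 6 / (2 × 70) = 39,497.14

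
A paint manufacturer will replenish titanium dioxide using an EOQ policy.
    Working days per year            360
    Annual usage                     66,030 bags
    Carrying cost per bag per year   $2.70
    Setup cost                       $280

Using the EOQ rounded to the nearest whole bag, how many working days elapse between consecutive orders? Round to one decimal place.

20.2 days

EOQ = √(2DS/H) = √(2 × 66,030 × 280 / 2.7)
    = √(13,695,111.11) ≈ 3,700.69 → Q = 3,701 bags
T = Q/D × 360 days = 3,701/66,030 × 360 = 20.178 days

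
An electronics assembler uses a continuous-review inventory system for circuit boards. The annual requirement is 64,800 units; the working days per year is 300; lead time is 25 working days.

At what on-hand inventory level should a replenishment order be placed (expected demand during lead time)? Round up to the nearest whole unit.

5,400 units

Daily demand d = 64,800 / 300 = 216.000 units/day
Demand during lead time = 216.000 × 25 = 5,400.00
Reorder point = 5,400.00 → round up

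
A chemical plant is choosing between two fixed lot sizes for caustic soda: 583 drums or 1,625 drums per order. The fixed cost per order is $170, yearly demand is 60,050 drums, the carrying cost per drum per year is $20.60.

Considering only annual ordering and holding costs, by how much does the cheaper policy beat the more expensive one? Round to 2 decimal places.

For each Q, cost = (D/Q)·S + (Q/2)·H.
TC(583) = (60,050/583)×170 + (583/2)×20.6 = $23,515.19
TC(1,625) = (60,050/1,625)×170 + (1,625/2)×20.6 = $23,019.65
|ΔTC| = |$23,515.19 − $23,019.65| = $495.54

$495.54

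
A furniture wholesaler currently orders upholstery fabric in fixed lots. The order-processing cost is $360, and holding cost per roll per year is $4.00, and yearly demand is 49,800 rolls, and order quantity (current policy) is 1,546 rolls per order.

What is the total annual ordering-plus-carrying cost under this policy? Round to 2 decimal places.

Ordering: D/Q × S = 49,800/1,546 × $360 = $11,596.38
Holding:  Q/2 × H = 1,546/2 × $4 = $3,092.00
Total = $11,596.38 + $3,092.00 = $14,688.38

$14,688.38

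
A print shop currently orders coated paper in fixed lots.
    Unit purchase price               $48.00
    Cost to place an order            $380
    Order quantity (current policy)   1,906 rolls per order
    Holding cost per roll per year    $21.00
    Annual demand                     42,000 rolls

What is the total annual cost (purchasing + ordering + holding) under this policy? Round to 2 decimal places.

Ordering: D/Q × S = 42,000/1,906 × $380 = $8,373.56
Holding:  Q/2 × H = 1,906/2 × $21 = $20,013.00
Purchase cost = D·C = 42,000 × 48 = $2,016,000.00
Total = $8,373.56 + $20,013.00 + $2,016,000.00 = $2,044,386.56

$2,044,386.56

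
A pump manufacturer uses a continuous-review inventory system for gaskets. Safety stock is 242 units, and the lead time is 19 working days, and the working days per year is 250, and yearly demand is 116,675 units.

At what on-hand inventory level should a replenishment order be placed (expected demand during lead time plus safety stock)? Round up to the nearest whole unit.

Daily demand d = 116,675 / 250 = 466.700 units/day
Demand during lead time = 466.700 × 19 = 8,867.30
Reorder point = 8,867.30 + 242 = 9,109.30 → round up

9,110 units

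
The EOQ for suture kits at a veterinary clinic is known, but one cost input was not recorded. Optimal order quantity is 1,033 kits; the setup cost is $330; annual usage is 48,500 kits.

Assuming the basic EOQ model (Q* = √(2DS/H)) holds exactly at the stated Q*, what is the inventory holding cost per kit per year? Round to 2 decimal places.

From Q* = √(2DS/H) ⇒ Q*² = 2DS/H.
H = 2DS / Q² = 2 × 48,500 × 330 / 1,033² = 29.9975

$30.00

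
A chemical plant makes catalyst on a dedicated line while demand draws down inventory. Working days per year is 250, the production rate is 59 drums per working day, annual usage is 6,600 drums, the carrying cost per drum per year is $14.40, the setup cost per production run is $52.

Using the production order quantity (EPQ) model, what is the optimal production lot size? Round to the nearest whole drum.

294 drums

Daily demand d = 6,600/250 = 26.400; p = 59; 1 − d/p = 0.55254
EPQ = √(2DS / (H(1 − d/p)))
    = √(2 × 6,600 × 52 / (14.4 × 0.55254)) ≈ 293.71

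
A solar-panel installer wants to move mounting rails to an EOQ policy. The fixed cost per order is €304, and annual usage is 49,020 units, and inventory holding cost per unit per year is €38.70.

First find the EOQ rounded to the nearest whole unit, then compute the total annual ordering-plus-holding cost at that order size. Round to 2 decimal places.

EOQ = √(2DS/H) = √(2 × 49,020 × 304 / 38.7)
    = √(770,133.33) ≈ 877.57 → Q = 878 units
Ordering: D/Q × S = 49,020/878 × €304 = €16,972.76
Holding:  Q/2 × H = 878/2 × €38.7 = €16,989.30
Total = €16,972.76 + €16,989.30 = €33,962.06

€33,962.06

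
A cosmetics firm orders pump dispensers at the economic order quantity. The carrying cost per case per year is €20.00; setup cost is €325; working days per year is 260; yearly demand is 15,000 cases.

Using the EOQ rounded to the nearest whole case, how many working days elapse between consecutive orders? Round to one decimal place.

12.1 days

2DS/H = 2·15,000·325/20 = 487,500.00
EOQ = √487,500.00 ≈ 698.21 → Q = 698 cases
T = Q/D × 260 days = 698/15,000 × 260 = 12.099 days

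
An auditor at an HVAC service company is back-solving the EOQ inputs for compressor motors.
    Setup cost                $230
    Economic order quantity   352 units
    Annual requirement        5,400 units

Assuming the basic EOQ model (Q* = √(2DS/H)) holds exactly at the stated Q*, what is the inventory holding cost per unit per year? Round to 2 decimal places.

From Q* = √(2DS/H) ⇒ Q*² = 2DS/H.
H = 2DS / Q² = 2 × 5,400 × 230 / 352² = 20.0478

$20.05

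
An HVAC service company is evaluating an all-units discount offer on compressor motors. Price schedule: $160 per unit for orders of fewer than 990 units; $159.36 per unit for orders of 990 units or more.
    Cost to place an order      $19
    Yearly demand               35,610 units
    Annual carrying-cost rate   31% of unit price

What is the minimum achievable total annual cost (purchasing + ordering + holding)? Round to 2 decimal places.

H₁ = 31%×$160 = $49.6000;  H₂ = 31%×$159.36 = $49.4016
EOQ₁ = √(2×35,610×19/49.6000) = 165.17  (< 990, feasible at tier 1)
EOQ₂ = √(2×35,610×19/49.4016) = 165.50  (< 990 → use Q = 990 at tier-2 price)
TC(tier 1 (EOQ₁), Q≈165.2) = $5,705,792.54
TC(tier 2, Q≈990.0) = $5,699,946.82
Minimum at tier 2: $5,699,946.82

$5,699,946.82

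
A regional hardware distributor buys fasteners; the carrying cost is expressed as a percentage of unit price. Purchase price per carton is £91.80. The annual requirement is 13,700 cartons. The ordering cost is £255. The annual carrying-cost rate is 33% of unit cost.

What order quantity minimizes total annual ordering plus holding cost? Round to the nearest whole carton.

480 cartons

H = i·C = 0.33 × £91.8 = £30.2940 per carton-year
EOQ = √(2DS/H) = √(2 × 13,700 × 255 / 30.294)
    = √(230,639.73) ≈ 480.25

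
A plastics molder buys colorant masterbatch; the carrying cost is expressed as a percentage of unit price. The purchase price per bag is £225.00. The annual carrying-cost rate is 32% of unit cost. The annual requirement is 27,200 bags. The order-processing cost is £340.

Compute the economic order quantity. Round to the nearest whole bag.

H = i·C = 0.32 × £225 = £72.0000 per bag-year
2DS/H = 2·27,200·340/72 = 256,888.89
EOQ = √256,888.89 ≈ 506.84

507 bags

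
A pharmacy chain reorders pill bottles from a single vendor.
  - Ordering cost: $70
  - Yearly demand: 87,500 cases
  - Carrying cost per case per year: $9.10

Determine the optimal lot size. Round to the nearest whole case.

1,160 cases

Optimal lot size Q* = (2 × 87,500 × $70 / $9.1)^½ ≈ 1,160.24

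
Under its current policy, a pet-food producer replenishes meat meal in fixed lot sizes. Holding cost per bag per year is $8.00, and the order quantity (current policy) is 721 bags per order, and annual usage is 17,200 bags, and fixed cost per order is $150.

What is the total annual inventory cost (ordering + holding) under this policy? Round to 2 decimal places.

$6,462.36

Annual ordering cost = (D/Q)·S = (17,200/721) × 150 = $3,578.36
Annual holding cost  = (Q/2)·H = (721/2) × 8 = $2,884.00
Total = $3,578.36 + $2,884.00 = $6,462.36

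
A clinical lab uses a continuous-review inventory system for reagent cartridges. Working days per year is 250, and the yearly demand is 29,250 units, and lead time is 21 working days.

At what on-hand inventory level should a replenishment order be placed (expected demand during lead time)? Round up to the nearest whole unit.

2,457 units

Daily demand d = 29,250 / 250 = 117.000 units/day
Demand during lead time = 117.000 × 21 = 2,457.00
Reorder point = 2,457.00 → round up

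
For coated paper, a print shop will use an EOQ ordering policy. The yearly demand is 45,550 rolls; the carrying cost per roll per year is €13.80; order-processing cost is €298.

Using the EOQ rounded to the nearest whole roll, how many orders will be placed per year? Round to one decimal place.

32.5 orders per year

EOQ = √(2DS/H) = √(2 × 45,550 × 298 / 13.8)
    = √(1,967,231.88) ≈ 1,402.58 → Q = 1,403
N = D/Q = 45,550/1,403 ≈ 32.466 orders/yr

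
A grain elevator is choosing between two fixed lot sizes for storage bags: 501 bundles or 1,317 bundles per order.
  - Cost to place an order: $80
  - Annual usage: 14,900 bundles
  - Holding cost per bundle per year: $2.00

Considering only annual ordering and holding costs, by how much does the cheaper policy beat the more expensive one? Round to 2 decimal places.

TC(Q) = (D/Q)S + (Q/2)H
TC(501) = (14,900/501)×80 + (501/2)×2 = $2,880.24
TC(1,317) = (14,900/1,317)×80 + (1,317/2)×2 = $2,222.09
Cheaper: Q = 1,317.  Difference = $658.15

$658.15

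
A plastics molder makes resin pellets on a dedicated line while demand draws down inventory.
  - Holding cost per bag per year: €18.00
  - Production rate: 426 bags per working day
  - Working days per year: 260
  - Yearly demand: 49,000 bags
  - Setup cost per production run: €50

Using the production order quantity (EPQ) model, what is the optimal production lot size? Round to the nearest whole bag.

d = 49,000/260 = 188.4615 bags/day;  effective holding cost H(1 − d/p) = 18·(1 − 188.4615/426) = 10.03684
Q* = √(2DS / H_eff) = √(2·49,000·50 / 10.03684) ≈ 698.71

699 bags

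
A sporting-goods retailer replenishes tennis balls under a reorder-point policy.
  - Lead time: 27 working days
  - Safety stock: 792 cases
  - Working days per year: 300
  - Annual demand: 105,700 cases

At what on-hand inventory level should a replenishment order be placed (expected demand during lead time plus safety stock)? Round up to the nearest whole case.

10,305 cases

Daily demand d = 105,700 / 300 = 352.333 cases/day
Demand during lead time = 352.333 × 27 = 9,513.00
Reorder point = 9,513.00 + 792 = 10,305.00 → round up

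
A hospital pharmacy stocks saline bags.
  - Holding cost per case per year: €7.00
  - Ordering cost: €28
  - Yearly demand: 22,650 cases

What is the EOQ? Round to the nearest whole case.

Q* = √(2·D·S / H) = √(2·22,650·28 / 7) = √181,200.0 ≈ 425.68

426 cases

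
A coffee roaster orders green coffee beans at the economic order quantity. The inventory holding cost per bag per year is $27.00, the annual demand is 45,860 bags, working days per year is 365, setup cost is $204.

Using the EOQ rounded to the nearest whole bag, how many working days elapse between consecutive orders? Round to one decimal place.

6.6 days

EOQ = √(2DS/H) = √(2 × 45,860 × 204 / 27)
    = √(692,995.56) ≈ 832.46 → Q = 832 bags
Cycle time = (working days × Q)/D = (365 × 832) / 45,860 = 6.622 days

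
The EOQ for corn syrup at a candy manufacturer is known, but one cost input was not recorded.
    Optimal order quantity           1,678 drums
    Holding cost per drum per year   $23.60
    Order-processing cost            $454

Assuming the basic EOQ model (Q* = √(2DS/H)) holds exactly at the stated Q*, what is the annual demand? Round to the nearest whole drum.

73,183 drums per year

From Q* = √(2DS/H) ⇒ Q*² = 2DS/H.
D = Q²H / (2S) = 1,678² × 23.6 / (2 × 454) = 73,182.98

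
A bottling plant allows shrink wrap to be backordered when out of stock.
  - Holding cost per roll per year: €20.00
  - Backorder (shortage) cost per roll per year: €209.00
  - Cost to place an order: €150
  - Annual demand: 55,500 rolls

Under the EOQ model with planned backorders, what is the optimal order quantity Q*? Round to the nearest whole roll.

Basic EOQ = √(2·55,500·150/20) = 912.414
Backorder adjustment √((H+b)/b) = √((20+209)/209) = 1.0468
Q* = 912.414 × 1.0468 ≈ 955.07

955 rolls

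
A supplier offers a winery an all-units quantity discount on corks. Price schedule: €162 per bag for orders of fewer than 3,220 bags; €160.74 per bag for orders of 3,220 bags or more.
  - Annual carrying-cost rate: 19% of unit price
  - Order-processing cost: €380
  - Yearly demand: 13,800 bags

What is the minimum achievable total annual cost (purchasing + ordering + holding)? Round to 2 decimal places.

H₁ = 19%×€162 = €30.7800;  H₂ = 19%×€160.74 = €30.5406
EOQ₁ = √(2×13,800×380/30.7800) = 583.73  (< 3,220, feasible at tier 1)
EOQ₂ = √(2×13,800×380/30.5406) = 586.01  (< 3,220 → use Q = 3,220 at tier-2 price)
TC(tier 1 (EOQ₁), Q≈583.7) = €2,253,567.21
TC(tier 2, Q≈3,220.0) = €2,269,010.94
Minimum at tier 1 (EOQ₁): €2,253,567.21

€2,253,567.21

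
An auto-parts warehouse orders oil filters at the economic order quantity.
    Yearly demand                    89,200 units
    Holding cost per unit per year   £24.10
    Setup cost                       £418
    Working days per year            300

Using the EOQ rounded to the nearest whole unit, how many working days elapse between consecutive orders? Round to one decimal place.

EOQ = √(2DS/H) = √(2 × 89,200 × 418 / 24.1)
    = √(3,094,240.66) ≈ 1,759.05 → Q = 1,759 units
Days between orders = 300 / (D/Q) = 300 / 50.711 ≈ 5.916

5.9 days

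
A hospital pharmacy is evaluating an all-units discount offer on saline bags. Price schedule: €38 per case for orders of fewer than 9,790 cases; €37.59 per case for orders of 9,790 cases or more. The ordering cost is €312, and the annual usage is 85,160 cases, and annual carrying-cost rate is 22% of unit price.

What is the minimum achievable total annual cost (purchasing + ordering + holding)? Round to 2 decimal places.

H₁ = 22%×€38 = €8.3600;  H₂ = 22%×€37.59 = €8.2698
EOQ₁ = √(2×85,160×312/8.3600) = 2,521.20  (< 9,790, feasible at tier 1)
EOQ₂ = √(2×85,160×312/8.2698) = 2,534.91  (< 9,790 → use Q = 9,790 at tier-2 price)
TC(tier 1 (EOQ₁), Q≈2,521.2) = €3,257,157.22
TC(tier 2, Q≈9,790.0) = €3,244,359.06
Minimum at tier 2: €3,244,359.06

€3,244,359.06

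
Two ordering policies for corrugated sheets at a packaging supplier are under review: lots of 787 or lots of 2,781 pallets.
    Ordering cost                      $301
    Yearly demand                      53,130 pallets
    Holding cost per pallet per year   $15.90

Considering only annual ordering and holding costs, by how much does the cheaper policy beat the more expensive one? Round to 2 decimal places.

Annual cost at Q: ordering D·S/Q plus holding Q·H/2.
TC(787) = (53,130/787)×301 + (787/2)×15.9 = $26,577.02
TC(2,781) = (53,130/2,781)×301 + (2,781/2)×15.9 = $27,859.45
Lots of 787 are cheaper by $1,282.43.

$1,282.43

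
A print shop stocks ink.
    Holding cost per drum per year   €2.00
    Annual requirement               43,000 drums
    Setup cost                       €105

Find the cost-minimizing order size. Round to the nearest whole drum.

EOQ = √(2DS/H) = √(2 × 43,000 × 105 / 2)
    = √(4,515,000.00) ≈ 2,124.85

2,125 drums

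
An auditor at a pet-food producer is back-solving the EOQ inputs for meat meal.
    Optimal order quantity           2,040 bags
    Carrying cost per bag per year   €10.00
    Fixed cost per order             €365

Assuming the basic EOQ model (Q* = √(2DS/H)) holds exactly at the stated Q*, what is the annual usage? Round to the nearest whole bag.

57,008 bags per year

EOQ relation: Q² = 2DS/H, so rearrange for the unknown.
D = Q²H / (2S) = 2,040² × 10 / (2 × 365) = 57,008.22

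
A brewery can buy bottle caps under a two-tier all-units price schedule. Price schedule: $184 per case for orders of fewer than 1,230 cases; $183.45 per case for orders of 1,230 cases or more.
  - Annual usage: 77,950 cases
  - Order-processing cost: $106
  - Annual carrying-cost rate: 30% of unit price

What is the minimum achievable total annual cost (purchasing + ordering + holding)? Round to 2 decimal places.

$14,340,491.67

H₁ = 30%×$184 = $55.2000;  H₂ = 30%×$183.45 = $55.0350
EOQ₁ = √(2×77,950×106/55.2000) = 547.15  (< 1,230, feasible at tier 1)
EOQ₂ = √(2×77,950×106/55.0350) = 547.97  (< 1,230 → use Q = 1,230 at tier-2 price)
TC(tier 1 (EOQ₁), Q≈547.2) = $14,373,002.68
TC(tier 2, Q≈1,230.0) = $14,340,491.67
Minimum at tier 2: $14,340,491.67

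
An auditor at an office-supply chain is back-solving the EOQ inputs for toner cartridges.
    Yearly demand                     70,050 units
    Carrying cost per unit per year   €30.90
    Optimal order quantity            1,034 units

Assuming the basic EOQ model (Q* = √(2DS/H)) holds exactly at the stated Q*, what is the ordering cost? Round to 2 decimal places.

From Q* = √(2DS/H) ⇒ Q*² = 2DS/H.
S = Q²H / (2D) = 1,034² × 30.9 / (2 × 70,050) = 235.8096

€235.81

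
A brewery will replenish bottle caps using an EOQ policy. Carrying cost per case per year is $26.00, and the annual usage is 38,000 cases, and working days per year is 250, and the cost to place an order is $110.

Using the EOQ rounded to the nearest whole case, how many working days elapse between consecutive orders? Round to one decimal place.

2DS/H = 2·38,000·110/26 = 321,538.46
EOQ = √321,538.46 ≈ 567.04 → Q = 567 cases
Cycle time = (working days × Q)/D = (250 × 567) / 38,000 = 3.730 days

3.7 days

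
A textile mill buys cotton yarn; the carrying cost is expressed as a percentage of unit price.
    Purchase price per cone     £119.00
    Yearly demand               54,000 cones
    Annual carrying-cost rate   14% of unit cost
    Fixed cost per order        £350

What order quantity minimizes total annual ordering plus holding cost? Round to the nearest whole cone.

1,506 cones

Carrying cost H = £119 × 14% = £16.6600/cone/yr
2DS/H = 2·54,000·350/16.66 = 2,268,907.56
EOQ = √2,268,907.56 ≈ 1,506.29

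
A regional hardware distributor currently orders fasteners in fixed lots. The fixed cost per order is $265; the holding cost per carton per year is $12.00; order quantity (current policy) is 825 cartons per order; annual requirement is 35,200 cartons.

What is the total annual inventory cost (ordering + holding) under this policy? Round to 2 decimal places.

Orders/yr = 35,200/825 = 42.667; ordering cost = 42.667 × $265 = $11,306.67
Average inventory = 825/2 = 412.5; holding cost = 412.5 × $12 = $4,950.00
Total = $11,306.67 + $4,950.00 = $16,256.67

$16,256.67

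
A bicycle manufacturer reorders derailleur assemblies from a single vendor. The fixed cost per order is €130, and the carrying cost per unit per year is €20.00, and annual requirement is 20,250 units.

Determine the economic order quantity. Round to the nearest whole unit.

513 units

Optimal lot size Q* = (2 × 20,250 × €130 / €20)^½ ≈ 513.08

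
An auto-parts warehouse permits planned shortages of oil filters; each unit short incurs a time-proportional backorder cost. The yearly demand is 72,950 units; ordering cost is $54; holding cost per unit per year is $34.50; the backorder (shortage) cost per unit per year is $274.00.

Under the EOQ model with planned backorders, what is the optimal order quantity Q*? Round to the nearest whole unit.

Basic EOQ = √(2·72,950·54/34.5) = 477.876
Backorder adjustment √((H+b)/b) = √((34.5+274)/274) = 1.0611
Q* = 477.876 × 1.0611 ≈ 507.07

507 units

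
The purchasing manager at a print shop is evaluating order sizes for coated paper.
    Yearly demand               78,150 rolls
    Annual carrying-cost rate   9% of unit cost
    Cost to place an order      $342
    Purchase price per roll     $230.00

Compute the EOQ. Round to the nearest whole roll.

Carrying cost H = $230 × 9% = $20.7000/roll/yr
Q* = √(2·D·S / H) = √(2·78,150·342 / 20.7) = √2,582,347.8 ≈ 1,606.97

1,607 rolls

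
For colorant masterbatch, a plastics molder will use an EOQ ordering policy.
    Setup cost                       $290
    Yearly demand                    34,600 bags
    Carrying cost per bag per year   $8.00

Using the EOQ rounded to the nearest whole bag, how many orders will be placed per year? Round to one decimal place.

21.8 orders per year

Q* = √(2·D·S / H) = √(2·34,600·290 / 8) = √2,508,500.0 ≈ 1,583.82 → Q = 1,584
N = D/Q = 34,600/1,584 ≈ 21.843 orders/yr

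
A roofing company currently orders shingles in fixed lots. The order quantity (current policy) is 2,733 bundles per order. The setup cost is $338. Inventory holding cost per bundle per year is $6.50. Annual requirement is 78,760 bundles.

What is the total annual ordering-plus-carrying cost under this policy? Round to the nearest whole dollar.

Orders/yr = 78,760/2,733 = 28.818; ordering cost = 28.818 × $338 = $9,740.53
Average inventory = 2,733/2 = 1366.5; holding cost = 1366.5 × $6.5 = $8,882.25
Total = $9,740.53 + $8,882.25 = $18,622.78

$18,623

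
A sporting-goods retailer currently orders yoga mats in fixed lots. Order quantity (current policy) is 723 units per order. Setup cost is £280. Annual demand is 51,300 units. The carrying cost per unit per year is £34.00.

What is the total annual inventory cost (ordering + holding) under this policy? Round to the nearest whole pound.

Annual ordering cost = (D/Q)·S = (51,300/723) × 280 = £19,867.22
Annual holding cost  = (Q/2)·H = (723/2) × 34 = £12,291.00
Total = £19,867.22 + £12,291.00 = £32,158.22

£32,158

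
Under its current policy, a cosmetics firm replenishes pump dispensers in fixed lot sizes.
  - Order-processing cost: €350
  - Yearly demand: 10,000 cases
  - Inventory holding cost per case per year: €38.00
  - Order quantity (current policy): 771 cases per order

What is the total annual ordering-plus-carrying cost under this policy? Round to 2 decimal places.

Orders/yr = 10,000/771 = 12.970; ordering cost = 12.970 × €350 = €4,539.56
Average inventory = 771/2 = 385.5; holding cost = 385.5 × €38 = €14,649.00
Total = €4,539.56 + €14,649.00 = €19,188.56

€19,188.56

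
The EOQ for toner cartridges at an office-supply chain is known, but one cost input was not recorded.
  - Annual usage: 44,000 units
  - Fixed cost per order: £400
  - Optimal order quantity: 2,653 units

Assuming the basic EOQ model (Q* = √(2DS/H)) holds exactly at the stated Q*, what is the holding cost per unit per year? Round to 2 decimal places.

£5.00

From Q* = √(2DS/H) ⇒ Q*² = 2DS/H.
H = 2DS / Q² = 2 × 44,000 × 400 / 2,653² = 5.0011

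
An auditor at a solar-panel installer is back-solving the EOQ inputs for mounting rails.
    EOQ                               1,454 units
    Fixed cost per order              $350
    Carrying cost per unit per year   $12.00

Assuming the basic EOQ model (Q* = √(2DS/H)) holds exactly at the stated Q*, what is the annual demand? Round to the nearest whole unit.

36,242 units per year

Since Q* = (2DS/H)^½, squaring gives Q*²·H = 2DS.
D = Q²H / (2S) = 1,454² × 12 / (2 × 350) = 36,241.99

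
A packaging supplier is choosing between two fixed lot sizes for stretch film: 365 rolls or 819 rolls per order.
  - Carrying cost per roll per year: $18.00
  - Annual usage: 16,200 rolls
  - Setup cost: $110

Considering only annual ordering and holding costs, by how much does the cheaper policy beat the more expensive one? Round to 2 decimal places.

TC(Q) = (D/Q)S + (Q/2)H
TC(365) = (16,200/365)×110 + (365/2)×18 = $8,167.19
TC(819) = (16,200/819)×110 + (819/2)×18 = $9,546.82
|ΔTC| = |$8,167.19 − $9,546.82| = $1,379.63

$1,379.63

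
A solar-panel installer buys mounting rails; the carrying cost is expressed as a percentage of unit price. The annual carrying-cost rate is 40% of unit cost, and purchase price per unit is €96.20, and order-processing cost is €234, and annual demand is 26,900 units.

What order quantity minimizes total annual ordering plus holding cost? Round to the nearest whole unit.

572 units

Holding cost per unit per year: H = 40% × €96.2 = €38.4800
Optimal lot size Q* = (2 × 26,900 × €234 / €38.48)^½ ≈ 571.98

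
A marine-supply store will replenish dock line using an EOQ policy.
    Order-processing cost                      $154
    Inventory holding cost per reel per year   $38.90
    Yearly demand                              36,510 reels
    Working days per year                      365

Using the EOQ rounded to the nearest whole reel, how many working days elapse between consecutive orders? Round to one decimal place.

2DS/H = 2·36,510·154/38.9 = 289,076.61
EOQ = √289,076.61 ≈ 537.66 → Q = 538 reels
T = Q/D × 365 days = 538/36,510 × 365 = 5.379 days

5.4 days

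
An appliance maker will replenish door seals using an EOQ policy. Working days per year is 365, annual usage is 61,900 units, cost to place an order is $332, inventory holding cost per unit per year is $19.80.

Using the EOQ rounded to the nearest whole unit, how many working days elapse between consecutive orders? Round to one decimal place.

EOQ = √(2DS/H) = √(2 × 61,900 × 332 / 19.8)
    = √(2,075,838.38) ≈ 1,440.78 → Q = 1,441 units
Cycle time = (working days × Q)/D = (365 × 1,441) / 61,900 = 8.497 days

8.5 days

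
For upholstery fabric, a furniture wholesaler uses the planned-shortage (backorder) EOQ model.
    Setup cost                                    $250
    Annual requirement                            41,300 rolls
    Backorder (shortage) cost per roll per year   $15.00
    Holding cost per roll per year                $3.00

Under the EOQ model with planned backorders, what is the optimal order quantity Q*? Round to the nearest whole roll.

Q* = √(2DS/H) · √((H + b)/b)
   = √(2 × 41,300 × 250 / 3) · √((3 + 15) / 15)
   = 2,623.611 × 1.0954 ≈ 2,874.02

2,874 rolls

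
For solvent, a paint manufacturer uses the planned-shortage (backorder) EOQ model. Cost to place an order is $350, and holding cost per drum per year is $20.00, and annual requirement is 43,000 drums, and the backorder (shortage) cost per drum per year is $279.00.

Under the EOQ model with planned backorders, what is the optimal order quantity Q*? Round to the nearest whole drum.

Q* = √(2DS/H) · √((H + b)/b)
   = √(2 × 43,000 × 350 / 20) · √((20 + 279) / 279)
   = 1,226.784 × 1.0352 ≈ 1,269.99

1,270 drums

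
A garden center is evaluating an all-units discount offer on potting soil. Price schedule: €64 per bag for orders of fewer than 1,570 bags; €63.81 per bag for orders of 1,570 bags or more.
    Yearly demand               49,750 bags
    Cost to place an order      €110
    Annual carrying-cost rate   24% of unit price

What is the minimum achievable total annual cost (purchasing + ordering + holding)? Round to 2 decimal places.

H₁ = 24%×€64 = €15.3600;  H₂ = 24%×€63.81 = €15.3144
EOQ₁ = √(2×49,750×110/15.3600) = 844.14  (< 1,570, feasible at tier 1)
EOQ₂ = √(2×49,750×110/15.3144) = 845.39  (< 1,570 → use Q = 1,570 at tier-2 price)
TC(tier 1 (EOQ₁), Q≈844.1) = €3,196,965.92
TC(tier 2, Q≈1,570.0) = €3,190,054.97
Minimum at tier 2: €3,190,054.97

€3,190,054.97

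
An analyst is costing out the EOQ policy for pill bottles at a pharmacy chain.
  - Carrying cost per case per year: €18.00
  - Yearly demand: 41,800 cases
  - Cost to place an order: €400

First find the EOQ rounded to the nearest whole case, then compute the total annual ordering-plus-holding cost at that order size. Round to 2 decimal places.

€24,534.06

2DS/H = 2·41,800·400/18 = 1,857,777.78
EOQ = √1,857,777.78 ≈ 1,363.00 → Q = 1,363 cases
Orders/yr = 41,800/1,363 = 30.668; ordering cost = 30.668 × €400 = €12,267.06
Average inventory = 1,363/2 = 681.5; holding cost = 681.5 × €18 = €12,267.00
Total = €12,267.06 + €12,267.00 = €24,534.06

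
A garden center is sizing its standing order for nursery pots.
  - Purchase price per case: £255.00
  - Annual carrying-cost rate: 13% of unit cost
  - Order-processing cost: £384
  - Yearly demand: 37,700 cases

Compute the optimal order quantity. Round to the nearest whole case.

935 cases

H = i·C = 0.13 × £255 = £33.1500 per case-year
EOQ = √(2DS/H) = √(2 × 37,700 × 384 / 33.15)
    = √(873,411.76) ≈ 934.57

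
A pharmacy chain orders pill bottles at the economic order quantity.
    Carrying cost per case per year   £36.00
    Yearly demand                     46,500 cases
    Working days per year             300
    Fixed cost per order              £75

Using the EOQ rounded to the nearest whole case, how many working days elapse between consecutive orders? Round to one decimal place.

EOQ = √(2DS/H) = √(2 × 46,500 × 75 / 36)
    = √(193,750.00) ≈ 440.17 → Q = 440 cases
Days between orders = 300 / (D/Q) = 300 / 105.682 ≈ 2.839

2.8 days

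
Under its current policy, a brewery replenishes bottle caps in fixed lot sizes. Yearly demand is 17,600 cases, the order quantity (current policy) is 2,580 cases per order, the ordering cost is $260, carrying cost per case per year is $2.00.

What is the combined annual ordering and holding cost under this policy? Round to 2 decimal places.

Ordering: D/Q × S = 17,600/2,580 × $260 = $1,773.64
Holding:  Q/2 × H = 2,580/2 × $2 = $2,580.00
Total = $1,773.64 + $2,580.00 = $4,353.64

$4,353.64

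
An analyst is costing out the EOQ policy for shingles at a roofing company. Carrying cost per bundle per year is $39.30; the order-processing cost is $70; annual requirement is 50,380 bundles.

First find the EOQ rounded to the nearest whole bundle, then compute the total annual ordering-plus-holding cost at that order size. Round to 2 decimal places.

2DS/H = 2·50,380·70/39.3 = 179,470.74
EOQ = √179,470.74 ≈ 423.64 → Q = 424 bundles
Ordering: D/Q × S = 50,380/424 × $70 = $8,317.45
Holding:  Q/2 × H = 424/2 × $39.3 = $8,331.60
Total = $8,317.45 + $8,331.60 = $16,649.05

$16,649.05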